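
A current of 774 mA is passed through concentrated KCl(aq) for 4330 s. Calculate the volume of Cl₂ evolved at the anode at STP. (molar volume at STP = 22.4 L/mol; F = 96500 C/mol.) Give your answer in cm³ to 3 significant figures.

389 cm³

Q = It = 0.774 × 4330 = 3351 C
Moles of electrons = 3351 / 96500 = 0.03473 mol
2Cl⁻ → Cl₂ + 2e⁻, so n(Cl₂) = 0.03473 / 2 = 0.01737 mol
V = 0.01737 × 22.4 = 0.3891 L
= 389 cm³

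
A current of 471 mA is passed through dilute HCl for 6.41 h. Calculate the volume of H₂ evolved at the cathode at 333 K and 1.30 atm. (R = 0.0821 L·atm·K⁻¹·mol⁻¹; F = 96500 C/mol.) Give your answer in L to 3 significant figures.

1.18 L

Q = It = 0.471 × 23076 = 10870 C
Moles of electrons = 10870 / 96500 = 0.1126 mol
2H⁺ + 2e⁻ → H₂, so n(H₂) = 0.1126 / 2 = 0.05630 mol
V = nRT/P = 0.05630 × 0.0821 × 333 / 1.30 = 1.184 L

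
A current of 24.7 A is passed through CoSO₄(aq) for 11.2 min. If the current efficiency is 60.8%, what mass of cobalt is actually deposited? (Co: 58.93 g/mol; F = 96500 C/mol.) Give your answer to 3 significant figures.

3.08 g

Q = 24.7 × 672 = 16600 C
n(e⁻) = 16600 / 96500 = 0.1720 mol
Co²⁺ + 2e⁻ → Co, so theoretical m(Co) = 0.08600 × 58.93 = 5.068 g
Actual mass = 60.8% × 5.068 = 3.08 g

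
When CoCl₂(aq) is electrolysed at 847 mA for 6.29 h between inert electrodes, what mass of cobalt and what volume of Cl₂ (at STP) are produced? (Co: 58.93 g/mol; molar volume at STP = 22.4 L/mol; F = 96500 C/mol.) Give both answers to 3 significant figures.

Q = 0.847 × 22644 = 19180 C; n(e⁻) = 19180 / 96500 = 0.1988 mol
Cathode: Co²⁺ + 2e⁻ → Co → n(Co) = 0.1988/2 = 0.09940 mol → 5.86 g
Anode: 2Cl⁻ → Cl₂ + 2e⁻ → n(Cl₂) = 0.1988/2 = 0.09940 mol → 2.23 L

5.86 g Co; 2.23 L Cl₂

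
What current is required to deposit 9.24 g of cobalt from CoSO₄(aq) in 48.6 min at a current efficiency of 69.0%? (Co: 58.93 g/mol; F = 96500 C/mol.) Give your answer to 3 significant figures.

15.0 A

n(Co) = 9.24 / 58.93 = 0.1568 mol
Co²⁺ + 2e⁻ → Co, so n(e⁻) = 2 × 0.1568 = 0.3136 mol
Q = 0.3136 × 96500 / 0.690 = 43860 C
I = Q / t = 43860 / 2916 s = 15.0 A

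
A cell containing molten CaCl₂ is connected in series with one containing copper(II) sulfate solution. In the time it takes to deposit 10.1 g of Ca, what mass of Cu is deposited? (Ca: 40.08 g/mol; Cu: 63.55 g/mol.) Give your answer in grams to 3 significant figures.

n(Ca) = 10.1 / 40.08 = 0.2520 mol
Ca²⁺ + 2e⁻ → Ca, so n(e⁻) = 2 × 0.2520 = 0.5040 mol
The cells are in series, so the same charge (and hence the same n(e⁻) = 0.5040 mol) passes through both.
Cu²⁺ + 2e⁻ → Cu, so n(Cu) = 0.5040 / 2 = 0.2520 mol
m(Cu) = 0.2520 × 63.55 = 16.0 g

16.0 g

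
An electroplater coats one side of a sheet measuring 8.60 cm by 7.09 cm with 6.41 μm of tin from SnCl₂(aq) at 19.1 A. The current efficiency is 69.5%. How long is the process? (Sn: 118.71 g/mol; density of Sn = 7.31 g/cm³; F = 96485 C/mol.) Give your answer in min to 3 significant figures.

Plated area = 8.60 × 7.09 = 60.97 cm²
Volume = 60.97 × 6.41×10⁻⁴ cm = 0.03908 cm³
m(Sn) = 0.03908 × 7.31 = 0.2857 g
n(Sn) = 0.2857 / 118.71 = 0.002407 mol; n(e⁻) = 2 × 0.002407 = 0.004814 mol
Q = 0.004814 × 96485 / 0.695 = 668.3 C
t = 668.3 / 19.1 = 34.99 s = 0.583 min

0.583 min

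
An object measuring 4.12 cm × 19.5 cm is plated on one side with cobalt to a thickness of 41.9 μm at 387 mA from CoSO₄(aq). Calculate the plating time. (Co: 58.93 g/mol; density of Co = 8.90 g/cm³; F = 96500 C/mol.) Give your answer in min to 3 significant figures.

423 min

Plated area = 4.12 × 19.5 = 80.34 cm²
Volume = 80.34 × 41.9×10⁻⁴ cm = 0.3366 cm³
m(Co) = 0.3366 × 8.90 = 2.996 g
n(Co) = 2.996 / 58.93 = 0.05084 mol; n(e⁻) = 2 × 0.05084 = 0.1017 mol
Q = 0.1017 × 96500 = 9814 C
t = 9814 / 0.387 = 25360 s = 423 min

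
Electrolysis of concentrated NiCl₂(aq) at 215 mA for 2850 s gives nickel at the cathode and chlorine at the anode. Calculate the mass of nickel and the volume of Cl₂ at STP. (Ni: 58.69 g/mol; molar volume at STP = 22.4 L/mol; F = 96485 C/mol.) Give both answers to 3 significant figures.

0.186 g Ni; 0.0711 L Cl₂

Q = 0.215 × 2850 = 612.8 C; n(e⁻) = 612.8 / 96485 = 0.006351 mol
Cathode: Ni²⁺ + 2e⁻ → Ni → n(Ni) = 0.006351/2 = 0.003176 mol → 0.186 g
Anode: 2Cl⁻ → Cl₂ + 2e⁻ → n(Cl₂) = 0.006351/2 = 0.003176 mol → 0.0711 L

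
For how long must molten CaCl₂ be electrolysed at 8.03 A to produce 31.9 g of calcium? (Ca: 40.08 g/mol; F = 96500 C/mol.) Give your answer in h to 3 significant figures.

5.31 h

n(Ca) = 31.9 / 40.08 = 0.7959 mol
Ca²⁺ + 2e⁻ → Ca, so n(e⁻) = 2 × 0.7959 = 1.592 mol
Q = 1.592 × 96500 = 1.536×10^5 C
t = Q / I = 1.536×10^5 / 8.03 = 19130 s = 5.31 h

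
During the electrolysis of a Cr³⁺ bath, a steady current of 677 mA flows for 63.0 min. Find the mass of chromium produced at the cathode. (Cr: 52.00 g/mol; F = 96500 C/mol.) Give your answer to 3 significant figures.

Charge passed = 0.677 × 3780 = 2559 C
n(e⁻) = 2559 / 96500 = 0.02652 mol
Cr³⁺ + 3e⁻ → Cr, so n(Cr) = 0.02652 / 3 = 0.008840 mol
m = 0.008840 × 52.00 = 0.460 g

0.460 g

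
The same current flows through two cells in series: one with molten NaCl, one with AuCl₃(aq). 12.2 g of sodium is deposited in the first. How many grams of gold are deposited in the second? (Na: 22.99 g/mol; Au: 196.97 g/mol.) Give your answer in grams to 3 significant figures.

n(Na) = 12.2 / 22.99 = 0.5307 mol
Na⁺ + e⁻ → Na, so n(e⁻) = 0.5307 mol
The cells are in series, so the same charge (and hence the same n(e⁻) = 0.5307 mol) passes through both.
Au³⁺ + 3e⁻ → Au, so n(Au) = 0.5307 / 3 = 0.1769 mol
m(Au) = 0.1769 × 196.97 = 34.8 g

34.8 g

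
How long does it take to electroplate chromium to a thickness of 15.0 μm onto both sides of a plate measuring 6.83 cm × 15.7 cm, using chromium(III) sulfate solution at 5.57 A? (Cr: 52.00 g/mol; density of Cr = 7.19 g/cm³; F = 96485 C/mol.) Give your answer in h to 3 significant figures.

0.642 h

Plated area = 2 × 6.83 × 15.7 = 214.5 cm²
Volume = 214.5 × 15.0×10⁻⁴ cm = 0.3218 cm³
m(Cr) = 0.3218 × 7.19 = 2.314 g
n(Cr) = 2.314 / 52.00 = 0.04450 mol; n(e⁻) = 3 × 0.04450 = 0.1335 mol
Q = 0.1335 × 96485 = 12880 C
t = 12880 / 5.57 = 2312 s = 0.642 h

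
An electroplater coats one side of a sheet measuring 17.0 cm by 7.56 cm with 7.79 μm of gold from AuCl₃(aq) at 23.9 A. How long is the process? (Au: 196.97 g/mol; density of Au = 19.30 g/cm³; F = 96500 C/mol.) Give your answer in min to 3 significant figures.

1.98 min

Plated area = 17.0 × 7.56 = 128.5 cm²
Volume = 128.5 × 7.79×10⁻⁴ cm = 0.1001 cm³
m(Au) = 0.1001 × 19.30 = 1.932 g
n(Au) = 1.932 / 196.97 = 0.009809 mol; n(e⁻) = 3 × 0.009809 = 0.02943 mol
Q = 0.02943 × 96500 = 2840 C
t = 2840 / 23.9 = 118.8 s = 1.98 min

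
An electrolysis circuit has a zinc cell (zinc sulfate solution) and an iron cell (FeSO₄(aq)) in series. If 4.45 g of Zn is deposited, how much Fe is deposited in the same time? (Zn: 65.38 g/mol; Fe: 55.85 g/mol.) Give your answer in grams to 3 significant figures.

n(Zn) = 4.45 / 65.38 = 0.06806 mol
Zn²⁺ + 2e⁻ → Zn, so n(e⁻) = 2 × 0.06806 = 0.1361 mol
In series, the same 0.1361 mol of electrons flows through the second cell.
Fe²⁺ + 2e⁻ → Fe, so n(Fe) = 0.1361 / 2 = 0.06805 mol
m(Fe) = 0.06805 × 55.85 = 3.80 g

3.80 g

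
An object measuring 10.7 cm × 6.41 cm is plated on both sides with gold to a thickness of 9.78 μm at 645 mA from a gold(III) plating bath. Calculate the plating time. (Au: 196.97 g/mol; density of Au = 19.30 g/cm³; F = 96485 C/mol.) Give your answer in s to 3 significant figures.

Plated area = 2 × 10.7 × 6.41 = 137.2 cm²
Volume = 137.2 × 9.78×10⁻⁴ cm = 0.1342 cm³
m(Au) = 0.1342 × 19.30 = 2.590 g
n(Au) = 2.590 / 196.97 = 0.01315 mol; n(e⁻) = 3 × 0.01315 = 0.03945 mol
Q = 0.03945 × 96485 = 3806 C
t = 3806 / 0.645 = 5901 s

5900 s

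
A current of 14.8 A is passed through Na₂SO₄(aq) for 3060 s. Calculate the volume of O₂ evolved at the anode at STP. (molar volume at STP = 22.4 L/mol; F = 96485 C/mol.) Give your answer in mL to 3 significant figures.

2630 mL

Charge passed = 14.8 × 3060 = 45290 C
n(e⁻) = 45290 / 96485 = 0.4694 mol
2H₂O → O₂ + 4H⁺ + 4e⁻, so n(O₂) = 0.4694 / 4 = 0.1174 mol
V = 0.1174 × 22.4 = 2.630 L
= 2630 mL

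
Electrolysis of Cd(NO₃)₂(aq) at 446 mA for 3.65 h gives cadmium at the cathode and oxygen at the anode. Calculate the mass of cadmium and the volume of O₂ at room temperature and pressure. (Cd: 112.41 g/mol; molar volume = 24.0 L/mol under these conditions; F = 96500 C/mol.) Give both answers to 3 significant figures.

3.41 g Cd; 0.364 L O₂

Q = 0.446 × 13140 = 5860 C; n(e⁻) = 5860 / 96500 = 0.06073 mol
Cathode: Cd²⁺ + 2e⁻ → Cd → n(Cd) = 0.06073/2 = 0.03037 mol → 3.41 g
Anode: 2H₂O → O₂ + 4H⁺ + 4e⁻ → n(O₂) = 0.06073/4 = 0.01518 mol → 0.364 L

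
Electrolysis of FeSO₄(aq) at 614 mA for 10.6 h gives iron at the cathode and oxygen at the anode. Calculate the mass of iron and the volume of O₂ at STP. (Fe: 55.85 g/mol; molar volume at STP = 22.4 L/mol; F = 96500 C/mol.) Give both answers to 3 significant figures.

6.78 g Fe; 1.36 L O₂

Q = 0.614 × 38160 = 23430 C; n(e⁻) = 23430 / 96500 = 0.2428 mol
Cathode: Fe²⁺ + 2e⁻ → Fe → n(Fe) = 0.2428/2 = 0.1214 mol → 6.78 g
Anode: 2H₂O → O₂ + 4H⁺ + 4e⁻ → n(O₂) = 0.2428/4 = 0.06070 mol → 1.36 L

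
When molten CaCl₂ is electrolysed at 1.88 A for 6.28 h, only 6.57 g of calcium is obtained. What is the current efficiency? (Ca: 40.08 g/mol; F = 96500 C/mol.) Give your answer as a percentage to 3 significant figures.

74.4%

Q = 1.88 × 22608 = 42500 C
n(e⁻) = 42500 / 96500 = 0.4404 mol
Ca²⁺ + 2e⁻ → Ca, so theoretical n(Ca) = 0.2202 mol → 8.826 g
Efficiency = 6.57 / 8.826 = 0.7444 = 74.4%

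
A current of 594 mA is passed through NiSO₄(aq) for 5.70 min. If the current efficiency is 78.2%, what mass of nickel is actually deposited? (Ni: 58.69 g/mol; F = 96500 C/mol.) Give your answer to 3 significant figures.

Q = 0.594 × 342 = 203.1 C
n(e⁻) = 203.1 / 96500 = 0.002105 mol
Ni²⁺ + 2e⁻ → Ni, so theoretical m(Ni) = 0.001053 × 58.69 = 0.06180 g
Actual mass = 78.2% × 0.06180 = 0.0483 g

0.0483 g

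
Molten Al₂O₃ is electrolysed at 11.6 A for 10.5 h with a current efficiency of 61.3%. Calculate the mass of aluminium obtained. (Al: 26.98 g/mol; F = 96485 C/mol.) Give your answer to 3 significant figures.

Q = 11.6 × 37800 = 4.385×10^5 C
n(e⁻) = 4.385×10^5 / 96485 = 4.545 mol
Al³⁺ + 3e⁻ → Al, so theoretical m(Al) = 1.515 × 26.98 = 40.87 g
Actual mass = 61.3% × 40.87 = 25.1 g

25.1 g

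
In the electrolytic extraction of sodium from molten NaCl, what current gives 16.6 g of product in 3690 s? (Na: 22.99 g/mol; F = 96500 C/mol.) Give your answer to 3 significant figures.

18.9 A

n(Na) = 16.6 / 22.99 = 0.7221 mol
Na⁺ + e⁻ → Na, so n(e⁻) = 0.7221 mol
Q = 0.7221 × 96500 = 69680 C
I = Q / t = 69680 / 3690 s = 18.9 A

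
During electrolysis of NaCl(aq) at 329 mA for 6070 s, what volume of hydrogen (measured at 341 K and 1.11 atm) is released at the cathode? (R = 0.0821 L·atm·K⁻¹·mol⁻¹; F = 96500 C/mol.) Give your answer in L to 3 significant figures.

Q = 0.329 A × 6070 s = 1997 C
n(e⁻) = Q/F = 1997/96500 = 0.02069 mol
2H⁺ + 2e⁻ → H₂, so n(H₂) = 0.02069 / 2 = 0.01035 mol
V = nRT/P = 0.01035 × 0.0821 × 341 / 1.11 = 0.2610 L

0.261 L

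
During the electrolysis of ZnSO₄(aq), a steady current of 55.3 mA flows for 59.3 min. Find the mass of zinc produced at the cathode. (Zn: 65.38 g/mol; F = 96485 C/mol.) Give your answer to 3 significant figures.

0.0667 g

Charge passed = 0.0553 × 3558 = 196.8 C
Moles of electrons = 196.8 / 96485 = 0.002040 mol
Zn²⁺ + 2e⁻ → Zn, so n(Zn) = 0.002040 / 2 = 0.001020 mol
m = 0.001020 × 65.38 = 0.0667 g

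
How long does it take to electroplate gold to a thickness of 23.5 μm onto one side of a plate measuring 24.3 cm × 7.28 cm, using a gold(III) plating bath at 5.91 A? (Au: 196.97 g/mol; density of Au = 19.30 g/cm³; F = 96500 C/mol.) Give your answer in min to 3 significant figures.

Plated area = 24.3 × 7.28 = 176.9 cm²
Volume = 176.9 × 23.5×10⁻⁴ cm = 0.4157 cm³
m(Au) = 0.4157 × 19.30 = 8.023 g
n(Au) = 8.023 / 196.97 = 0.04073 mol; n(e⁻) = 3 × 0.04073 = 0.1222 mol
Q = 0.1222 × 96500 = 11790 C
t = 11790 / 5.91 = 1995 s = 33.3 min

33.3 min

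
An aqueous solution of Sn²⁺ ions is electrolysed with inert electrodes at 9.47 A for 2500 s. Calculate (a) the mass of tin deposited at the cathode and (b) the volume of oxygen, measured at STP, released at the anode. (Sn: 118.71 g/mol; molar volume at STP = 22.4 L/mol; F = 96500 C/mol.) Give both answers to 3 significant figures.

Q = 9.47 × 2500 = 23680 C; n(e⁻) = 23680 / 96500 = 0.2454 mol
Cathode: Sn²⁺ + 2e⁻ → Sn → n(Sn) = 0.2454/2 = 0.1227 mol → 14.6 g
Anode: 2H₂O → O₂ + 4H⁺ + 4e⁻ → n(O₂) = 0.2454/4 = 0.06135 mol → 1.37 L

14.6 g Sn; 1.37 L O₂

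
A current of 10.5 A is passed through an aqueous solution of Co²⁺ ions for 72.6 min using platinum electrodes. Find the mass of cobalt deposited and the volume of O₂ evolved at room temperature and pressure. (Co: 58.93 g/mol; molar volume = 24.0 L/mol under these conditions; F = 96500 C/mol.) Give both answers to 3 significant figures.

14.0 g Co; 2.84 L O₂

Q = 10.5 × 4356 = 45740 C; n(e⁻) = 45740 / 96500 = 0.4740 mol
Cathode: Co²⁺ + 2e⁻ → Co → n(Co) = 0.4740/2 = 0.2370 mol → 14.0 g
Anode: 2H₂O → O₂ + 4H⁺ + 4e⁻ → n(O₂) = 0.4740/4 = 0.1185 mol → 2.84 L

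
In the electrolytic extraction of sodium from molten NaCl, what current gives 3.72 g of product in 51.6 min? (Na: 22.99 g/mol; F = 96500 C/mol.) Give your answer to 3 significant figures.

5.04 A

n(Na) = 3.72 / 22.99 = 0.1618 mol
Na⁺ + e⁻ → Na, so n(e⁻) = 0.1618 mol
Q = 0.1618 × 96500 = 15610 C
I = Q / t = 15610 / 3096 s = 5.04 A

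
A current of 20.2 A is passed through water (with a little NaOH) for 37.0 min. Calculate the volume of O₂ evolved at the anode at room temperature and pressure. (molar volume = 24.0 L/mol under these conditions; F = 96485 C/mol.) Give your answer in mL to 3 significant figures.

2790 mL

Q = 20.2 A × 2220 s = 44840 C
n(e⁻) = 44840 / 96485 = 0.4647 mol
2H₂O → O₂ + 4H⁺ + 4e⁻, so n(O₂) = 0.4647 / 4 = 0.1162 mol
V = 0.1162 × 24.0 = 2.789 L
= 2790 mL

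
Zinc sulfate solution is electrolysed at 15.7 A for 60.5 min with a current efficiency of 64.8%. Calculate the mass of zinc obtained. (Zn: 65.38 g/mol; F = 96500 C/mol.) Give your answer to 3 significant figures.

Q = 15.7 × 3630 = 56990 C
n(e⁻) = 56990 / 96500 = 0.5906 mol
Zn²⁺ + 2e⁻ → Zn, so theoretical m(Zn) = 0.2953 × 65.38 = 19.31 g
Actual mass = 64.8% × 19.31 = 12.5 g

12.5 g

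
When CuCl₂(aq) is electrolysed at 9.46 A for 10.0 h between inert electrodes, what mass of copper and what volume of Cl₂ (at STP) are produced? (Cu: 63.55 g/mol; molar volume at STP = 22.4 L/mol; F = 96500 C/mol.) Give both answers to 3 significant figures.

112 g Cu; 39.5 L Cl₂

Q = 9.46 × 36000 = 3.406×10^5 C; n(e⁻) = 3.406×10^5 / 96500 = 3.530 mol
Cathode: Cu²⁺ + 2e⁻ → Cu → n(Cu) = 3.530/2 = 1.765 mol → 112 g
Anode: 2Cl⁻ → Cl₂ + 2e⁻ → n(Cl₂) = 3.530/2 = 1.765 mol → 39.5 L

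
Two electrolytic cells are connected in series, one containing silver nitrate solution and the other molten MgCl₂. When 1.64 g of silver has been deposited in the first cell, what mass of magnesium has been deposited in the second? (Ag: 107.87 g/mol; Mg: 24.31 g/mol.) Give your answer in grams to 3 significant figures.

0.185 g

n(Ag) = 1.64 / 107.87 = 0.01520 mol
Ag⁺ + e⁻ → Ag, so n(e⁻) = 0.01520 mol
Same current for the same time ⇒ same n(e⁻) = 0.01520 mol in both cells.
Mg²⁺ + 2e⁻ → Mg, so n(Mg) = 0.01520 / 2 = 0.007600 mol
m(Mg) = 0.007600 × 24.31 = 0.185 g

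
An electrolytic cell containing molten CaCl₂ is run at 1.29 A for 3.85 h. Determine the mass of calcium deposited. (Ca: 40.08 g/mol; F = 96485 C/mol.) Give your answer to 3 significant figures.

Charge passed = 1.29 × 13860 = 17880 C
n(e⁻) = Q/F = 17880/96485 = 0.1853 mol
Ca²⁺ + 2e⁻ → Ca, so n(Ca) = 0.1853 / 2 = 0.09265 mol
m = 0.09265 × 40.08 = 3.71 g

3.71 g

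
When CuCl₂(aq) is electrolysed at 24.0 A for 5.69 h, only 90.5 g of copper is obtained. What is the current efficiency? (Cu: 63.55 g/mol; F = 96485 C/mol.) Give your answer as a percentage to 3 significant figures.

Q = 24.0 × 20484 = 4.916×10^5 C
n(e⁻) = 4.916×10^5 / 96485 = 5.095 mol
Cu²⁺ + 2e⁻ → Cu, so theoretical n(Cu) = 2.548 mol → 161.9 g
Efficiency = 90.5 / 161.9 = 0.5590 = 55.9%

55.9%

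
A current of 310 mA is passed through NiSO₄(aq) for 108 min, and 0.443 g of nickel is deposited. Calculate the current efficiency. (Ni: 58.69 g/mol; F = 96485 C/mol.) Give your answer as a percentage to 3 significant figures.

Q = 0.310 × 6480 = 2009 C
n(e⁻) = 2009 / 96485 = 0.02082 mol
Ni²⁺ + 2e⁻ → Ni, so theoretical n(Ni) = 0.01041 mol → 0.6110 g
Efficiency = 0.443 / 0.6110 = 0.7250 = 72.5%

72.5%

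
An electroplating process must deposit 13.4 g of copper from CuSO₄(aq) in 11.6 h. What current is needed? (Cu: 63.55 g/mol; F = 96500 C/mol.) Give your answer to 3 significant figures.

0.975 A

n(Cu) = 13.4 / 63.55 = 0.2109 mol
Cu²⁺ + 2e⁻ → Cu, so n(e⁻) = 2 × 0.2109 = 0.4218 mol
Q = 0.4218 × 96500 = 40700 C
I = Q / t = 40700 / 41760 s = 0.975 A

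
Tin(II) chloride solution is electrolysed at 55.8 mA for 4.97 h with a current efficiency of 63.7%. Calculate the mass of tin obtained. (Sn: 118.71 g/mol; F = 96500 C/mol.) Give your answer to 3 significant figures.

0.391 g

Q = 0.0558 × 17892 = 998.4 C
n(e⁻) = 998.4 / 96500 = 0.01035 mol
Sn²⁺ + 2e⁻ → Sn, so theoretical m(Sn) = 0.005175 × 118.71 = 0.6143 g
Actual mass = 63.7% × 0.6143 = 0.391 g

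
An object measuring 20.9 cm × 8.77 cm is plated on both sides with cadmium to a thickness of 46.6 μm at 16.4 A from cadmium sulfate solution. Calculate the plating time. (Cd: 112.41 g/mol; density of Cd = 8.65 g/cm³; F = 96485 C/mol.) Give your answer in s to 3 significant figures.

1550 s

Plated area = 2 × 20.9 × 8.77 = 366.6 cm²
Volume = 366.6 × 46.6×10⁻⁴ cm = 1.708 cm³
m(Cd) = 1.708 × 8.65 = 14.77 g
n(Cd) = 14.77 / 112.41 = 0.1314 mol; n(e⁻) = 2 × 0.1314 = 0.2628 mol
Q = 0.2628 × 96485 = 25360 C
t = 25360 / 16.4 = 1546 s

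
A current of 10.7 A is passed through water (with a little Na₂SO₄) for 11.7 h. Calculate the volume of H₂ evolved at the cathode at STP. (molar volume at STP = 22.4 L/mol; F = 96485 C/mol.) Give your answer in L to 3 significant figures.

52.3 L

Charge passed = 10.7 × 42120 = 4.507×10^5 C
n(e⁻) = 4.507×10^5 / 96485 = 4.671 mol
2H⁺ + 2e⁻ → H₂, so n(H₂) = 4.671 / 2 = 2.336 mol
V = 2.336 × 22.4 = 52.33 L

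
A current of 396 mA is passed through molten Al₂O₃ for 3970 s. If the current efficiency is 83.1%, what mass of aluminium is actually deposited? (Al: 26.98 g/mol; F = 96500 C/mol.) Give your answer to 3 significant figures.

0.122 g

Q = 0.396 × 3970 = 1572 C
n(e⁻) = 1572 / 96500 = 0.01629 mol
Al³⁺ + 3e⁻ → Al, so theoretical m(Al) = 0.005430 × 26.98 = 0.1465 g
Actual mass = 83.1% × 0.1465 = 0.122 g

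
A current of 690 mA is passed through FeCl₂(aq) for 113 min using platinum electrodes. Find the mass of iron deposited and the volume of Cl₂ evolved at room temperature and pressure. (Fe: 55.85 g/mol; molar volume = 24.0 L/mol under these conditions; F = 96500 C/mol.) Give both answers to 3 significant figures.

Q = 0.690 × 6780 = 4678 C; n(e⁻) = 4678 / 96500 = 0.04848 mol
Cathode: Fe²⁺ + 2e⁻ → Fe → n(Fe) = 0.04848/2 = 0.02424 mol → 1.35 g
Anode: 2Cl⁻ → Cl₂ + 2e⁻ → n(Cl₂) = 0.04848/2 = 0.02424 mol → 0.582 L

1.35 g Fe; 0.582 L Cl₂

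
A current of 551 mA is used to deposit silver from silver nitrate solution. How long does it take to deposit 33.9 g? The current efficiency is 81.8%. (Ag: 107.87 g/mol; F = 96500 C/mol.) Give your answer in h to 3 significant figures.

18.7 h

n(Ag) = 33.9 / 107.87 = 0.3143 mol
Ag⁺ + e⁻ → Ag, so n(e⁻) = 0.3143 mol
Q = 0.3143 × 96500 / 0.818 = 37080 C
t = Q / I = 37080 / 0.551 = 67300 s = 18.7 h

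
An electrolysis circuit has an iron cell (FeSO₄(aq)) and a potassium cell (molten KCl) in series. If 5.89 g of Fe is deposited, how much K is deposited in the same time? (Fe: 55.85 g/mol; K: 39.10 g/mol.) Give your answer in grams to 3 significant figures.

n(Fe) = 5.89 / 55.85 = 0.1055 mol
Fe²⁺ + 2e⁻ → Fe, so n(e⁻) = 2 × 0.1055 = 0.2110 mol
Same current for the same time ⇒ same n(e⁻) = 0.2110 mol in both cells.
K⁺ + e⁻ → K, so n(K) = 0.2110 mol
m(K) = 0.2110 × 39.10 = 8.25 g

8.25 g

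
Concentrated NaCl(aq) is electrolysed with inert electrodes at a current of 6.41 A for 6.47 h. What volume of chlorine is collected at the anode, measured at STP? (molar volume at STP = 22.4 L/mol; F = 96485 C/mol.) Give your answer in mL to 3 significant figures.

17300 mL

Q = It = 6.41 × 23292 = 1.493×10^5 C
Moles of electrons = 1.493×10^5 / 96485 = 1.547 mol
2Cl⁻ → Cl₂ + 2e⁻, so n(Cl₂) = 1.547 / 2 = 0.7735 mol
V = 0.7735 × 22.4 = 17.33 L
= 17300 mL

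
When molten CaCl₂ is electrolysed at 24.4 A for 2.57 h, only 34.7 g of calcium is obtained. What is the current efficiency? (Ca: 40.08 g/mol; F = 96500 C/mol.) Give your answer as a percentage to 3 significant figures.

Q = 24.4 × 9252 = 2.257×10^5 C
n(e⁻) = 2.257×10^5 / 96500 = 2.339 mol
Ca²⁺ + 2e⁻ → Ca, so theoretical n(Ca) = 1.170 mol → 46.89 g
Efficiency = 34.7 / 46.89 = 0.7400 = 74.0%

74.0%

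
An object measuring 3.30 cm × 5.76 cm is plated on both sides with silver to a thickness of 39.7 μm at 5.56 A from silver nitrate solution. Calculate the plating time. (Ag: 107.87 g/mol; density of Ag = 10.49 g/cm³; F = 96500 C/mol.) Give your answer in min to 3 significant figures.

4.25 min

Plated area = 2 × 3.30 × 5.76 = 38.02 cm²
Volume = 38.02 × 39.7×10⁻⁴ cm = 0.1509 cm³
m(Ag) = 0.1509 × 10.49 = 1.583 g
n(Ag) = 1.583 / 107.87 = 0.01468 mol; n(e⁻) = 0.01468 mol
Q = 0.01468 × 96500 = 1417 C
t = 1417 / 5.56 = 254.9 s = 4.25 min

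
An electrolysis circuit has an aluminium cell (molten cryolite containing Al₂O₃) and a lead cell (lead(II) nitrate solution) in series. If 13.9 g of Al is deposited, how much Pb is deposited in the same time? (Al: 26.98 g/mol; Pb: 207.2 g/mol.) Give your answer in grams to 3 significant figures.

160 g

n(Al) = 13.9 / 26.98 = 0.5152 mol
Al³⁺ + 3e⁻ → Al, so n(e⁻) = 3 × 0.5152 = 1.546 mol
Same current for the same time ⇒ same n(e⁻) = 1.546 mol in both cells.
Pb²⁺ + 2e⁻ → Pb, so n(Pb) = 1.546 / 2 = 0.7730 mol
m(Pb) = 0.7730 × 207.2 = 160 g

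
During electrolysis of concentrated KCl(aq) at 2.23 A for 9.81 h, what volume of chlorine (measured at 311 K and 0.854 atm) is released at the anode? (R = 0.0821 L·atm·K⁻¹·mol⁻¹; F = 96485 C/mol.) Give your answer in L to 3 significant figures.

Q = It = 2.23 × 35316 = 78750 C
n(e⁻) = 78750 / 96485 = 0.8162 mol
2Cl⁻ → Cl₂ + 2e⁻, so n(Cl₂) = 0.8162 / 2 = 0.4081 mol
V = nRT/P = 0.4081 × 0.0821 × 311 / 0.854 = 12.20 L

12.2 L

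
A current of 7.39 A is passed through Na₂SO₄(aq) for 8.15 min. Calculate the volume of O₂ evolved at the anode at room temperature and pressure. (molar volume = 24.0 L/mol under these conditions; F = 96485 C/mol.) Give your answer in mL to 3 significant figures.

Q = It = 7.39 × 489 = 3614 C
n(e⁻) = Q/F = 3614/96485 = 0.03746 mol
2H₂O → O₂ + 4H⁺ + 4e⁻, so n(O₂) = 0.03746 / 4 = 0.009365 mol
V = 0.009365 × 24.0 = 0.2248 L
= 225 mL

225 mL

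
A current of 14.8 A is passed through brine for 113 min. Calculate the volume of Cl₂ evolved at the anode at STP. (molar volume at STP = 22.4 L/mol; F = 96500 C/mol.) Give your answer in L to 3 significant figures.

11.6 L

Q = It = 14.8 × 6780 = 1.003×10^5 C
Moles of electrons = 1.003×10^5 / 96500 = 1.039 mol
2Cl⁻ → Cl₂ + 2e⁻, so n(Cl₂) = 1.039 / 2 = 0.5195 mol
V = 0.5195 × 22.4 = 11.64 L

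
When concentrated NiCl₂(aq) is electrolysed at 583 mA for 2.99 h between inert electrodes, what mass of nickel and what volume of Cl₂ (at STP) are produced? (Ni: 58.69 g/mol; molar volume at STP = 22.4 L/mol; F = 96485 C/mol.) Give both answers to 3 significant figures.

Q = 0.583 × 10764 = 6275 C; n(e⁻) = 6275 / 96485 = 0.06504 mol
Cathode: Ni²⁺ + 2e⁻ → Ni → n(Ni) = 0.06504/2 = 0.03252 mol → 1.91 g
Anode: 2Cl⁻ → Cl₂ + 2e⁻ → n(Cl₂) = 0.06504/2 = 0.03252 mol → 0.728 L

1.91 g Ni; 0.728 L Cl₂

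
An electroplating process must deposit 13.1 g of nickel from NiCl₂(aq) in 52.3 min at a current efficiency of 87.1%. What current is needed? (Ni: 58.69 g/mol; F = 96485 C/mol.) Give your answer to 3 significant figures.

n(Ni) = 13.1 / 58.69 = 0.2232 mol
Ni²⁺ + 2e⁻ → Ni, so n(e⁻) = 2 × 0.2232 = 0.4464 mol
Q = 0.4464 × 96485 / 0.871 = 49450 C
I = Q / t = 49450 / 3138 s = 15.8 A

15.8 A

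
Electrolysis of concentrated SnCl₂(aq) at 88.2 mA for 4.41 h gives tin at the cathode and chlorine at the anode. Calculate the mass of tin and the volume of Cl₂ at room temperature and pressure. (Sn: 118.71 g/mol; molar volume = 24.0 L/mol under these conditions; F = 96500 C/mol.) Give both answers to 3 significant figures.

0.861 g Sn; 0.174 L Cl₂

Q = 0.0882 × 15876 = 1400 C; n(e⁻) = 1400 / 96500 = 0.01451 mol
Cathode: Sn²⁺ + 2e⁻ → Sn → n(Sn) = 0.01451/2 = 0.007255 mol → 0.861 g
Anode: 2Cl⁻ → Cl₂ + 2e⁻ → n(Cl₂) = 0.01451/2 = 0.007255 mol → 0.174 L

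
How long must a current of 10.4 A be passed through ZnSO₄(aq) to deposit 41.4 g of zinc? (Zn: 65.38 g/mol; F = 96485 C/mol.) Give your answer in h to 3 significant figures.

n(Zn) = 41.4 / 65.38 = 0.6332 mol
Zn²⁺ + 2e⁻ → Zn, so n(e⁻) = 2 × 0.6332 = 1.266 mol
Q = 1.266 × 96485 = 1.222×10^5 C
t = Q / I = 1.222×10^5 / 10.4 = 11750 s = 3.26 h

3.26 h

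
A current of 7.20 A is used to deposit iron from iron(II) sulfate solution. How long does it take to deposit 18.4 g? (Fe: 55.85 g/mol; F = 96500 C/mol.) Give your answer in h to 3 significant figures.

2.45 h

n(Fe) = 18.4 / 55.85 = 0.3295 mol
Fe²⁺ + 2e⁻ → Fe, so n(e⁻) = 2 × 0.3295 = 0.6590 mol
Q = 0.6590 × 96500 = 63590 C
t = Q / I = 63590 / 7.20 = 8832 s = 2.45 h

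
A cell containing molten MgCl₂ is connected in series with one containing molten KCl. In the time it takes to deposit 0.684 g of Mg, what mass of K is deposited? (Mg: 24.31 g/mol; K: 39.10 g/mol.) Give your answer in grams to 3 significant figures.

2.20 g

n(Mg) = 0.684 / 24.31 = 0.02814 mol
Mg²⁺ + 2e⁻ → Mg, so n(e⁻) = 2 × 0.02814 = 0.05628 mol
The cells are in series, so the same charge (and hence the same n(e⁻) = 0.05628 mol) passes through both.
K⁺ + e⁻ → K, so n(K) = 0.05628 mol
m(K) = 0.05628 × 39.10 = 2.20 g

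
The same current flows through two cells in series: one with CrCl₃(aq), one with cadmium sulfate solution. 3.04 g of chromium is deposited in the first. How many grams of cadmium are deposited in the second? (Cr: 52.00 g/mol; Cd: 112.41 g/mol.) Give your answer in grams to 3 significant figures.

9.86 g

n(Cr) = 3.04 / 52.00 = 0.05846 mol
Cr³⁺ + 3e⁻ → Cr, so n(e⁻) = 3 × 0.05846 = 0.1754 mol
Since the cells are in series, n(e⁻) in the Cd cell is also 0.1754 mol.
Cd²⁺ + 2e⁻ → Cd, so n(Cd) = 0.1754 / 2 = 0.08770 mol
m(Cd) = 0.08770 × 112.41 = 9.86 g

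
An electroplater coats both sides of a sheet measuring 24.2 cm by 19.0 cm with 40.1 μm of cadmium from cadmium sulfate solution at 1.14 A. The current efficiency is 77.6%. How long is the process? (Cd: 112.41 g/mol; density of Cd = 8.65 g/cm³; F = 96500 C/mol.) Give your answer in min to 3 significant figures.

1030 min

Plated area = 2 × 24.2 × 19.0 = 919.6 cm²
Volume = 919.6 × 40.1×10⁻⁴ cm = 3.688 cm³
m(Cd) = 3.688 × 8.65 = 31.90 g
n(Cd) = 31.90 / 112.41 = 0.2838 mol; n(e⁻) = 2 × 0.2838 = 0.5676 mol
Q = 0.5676 × 96500 / 0.776 = 70580 C
t = 70580 / 1.14 = 61910 s = 1030 min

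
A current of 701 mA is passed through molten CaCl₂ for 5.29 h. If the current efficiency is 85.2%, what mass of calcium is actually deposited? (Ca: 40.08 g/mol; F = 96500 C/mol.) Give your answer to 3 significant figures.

2.36 g

Q = 0.701 × 19044 = 13350 C
n(e⁻) = 13350 / 96500 = 0.1383 mol
Ca²⁺ + 2e⁻ → Ca, so theoretical m(Ca) = 0.06915 × 40.08 = 2.772 g
Actual mass = 85.2% × 2.772 = 2.36 g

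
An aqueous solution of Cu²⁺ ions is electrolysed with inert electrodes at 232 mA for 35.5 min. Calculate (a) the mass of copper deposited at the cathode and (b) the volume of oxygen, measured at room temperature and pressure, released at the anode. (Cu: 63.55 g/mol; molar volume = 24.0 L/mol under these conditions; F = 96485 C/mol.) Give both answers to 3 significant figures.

Q = 0.232 × 2130 = 494.2 C; n(e⁻) = 494.2 / 96485 = 0.005122 mol
Cathode: Cu²⁺ + 2e⁻ → Cu → n(Cu) = 0.005122/2 = 0.002561 mol → 0.163 g
Anode: 2H₂O → O₂ + 4H⁺ + 4e⁻ → n(O₂) = 0.005122/4 = 0.001281 mol → 0.0307 L

0.163 g Cu; 0.0307 L O₂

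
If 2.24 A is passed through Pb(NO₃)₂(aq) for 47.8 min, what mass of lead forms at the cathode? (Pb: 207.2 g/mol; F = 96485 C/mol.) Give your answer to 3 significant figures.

Charge passed = 2.24 × 2868 = 6424 C
n(e⁻) = Q/F = 6424/96485 = 0.06658 mol
Pb²⁺ + 2e⁻ → Pb, so n(Pb) = 0.06658 / 2 = 0.03329 mol
m = 0.03329 × 207.2 = 6.90 g

6.90 g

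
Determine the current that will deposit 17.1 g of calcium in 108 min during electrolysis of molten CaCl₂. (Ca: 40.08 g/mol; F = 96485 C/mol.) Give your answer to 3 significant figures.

n(Ca) = 17.1 / 40.08 = 0.4266 mol
Ca²⁺ + 2e⁻ → Ca, so n(e⁻) = 2 × 0.4266 = 0.8532 mol
Q = 0.8532 × 96485 = 82320 C
I = Q / t = 82320 / 6480 s = 12.7 A

12.7 A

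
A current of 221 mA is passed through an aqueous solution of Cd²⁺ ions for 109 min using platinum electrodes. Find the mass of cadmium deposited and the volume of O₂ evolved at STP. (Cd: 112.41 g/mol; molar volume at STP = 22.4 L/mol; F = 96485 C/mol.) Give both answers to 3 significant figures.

0.842 g Cd; 0.0839 L O₂

Q = 0.221 × 6540 = 1445 C; n(e⁻) = 1445 / 96485 = 0.01498 mol
Cathode: Cd²⁺ + 2e⁻ → Cd → n(Cd) = 0.01498/2 = 0.007490 mol → 0.842 g
Anode: 2H₂O → O₂ + 4H⁺ + 4e⁻ → n(O₂) = 0.01498/4 = 0.003745 mol → 0.0839 L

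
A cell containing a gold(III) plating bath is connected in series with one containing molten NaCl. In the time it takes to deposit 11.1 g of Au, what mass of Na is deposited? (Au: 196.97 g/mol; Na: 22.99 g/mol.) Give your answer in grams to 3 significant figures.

3.89 g

n(Au) = 11.1 / 196.97 = 0.05635 mol
Au³⁺ + 3e⁻ → Au, so n(e⁻) = 3 × 0.05635 = 0.1691 mol
Since the cells are in series, n(e⁻) in the Na cell is also 0.1691 mol.
Na⁺ + e⁻ → Na, so n(Na) = 0.1691 mol
m(Na) = 0.1691 × 22.99 = 3.89 g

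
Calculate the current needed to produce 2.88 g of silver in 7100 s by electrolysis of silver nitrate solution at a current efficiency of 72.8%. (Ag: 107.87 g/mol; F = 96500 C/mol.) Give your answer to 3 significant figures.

0.498 A

n(Ag) = 2.88 / 107.87 = 0.02670 mol
Ag⁺ + e⁻ → Ag, so n(e⁻) = 0.02670 mol
Q = 0.02670 × 96500 / 0.728 = 3539 C
I = Q / t = 3539 / 7100 s = 0.498 A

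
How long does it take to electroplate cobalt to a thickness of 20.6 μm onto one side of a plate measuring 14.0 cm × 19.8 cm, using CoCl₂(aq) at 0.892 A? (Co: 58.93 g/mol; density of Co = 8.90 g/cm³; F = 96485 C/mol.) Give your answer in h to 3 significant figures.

5.18 h

Plated area = 14.0 × 19.8 = 277.2 cm²
Volume = 277.2 × 20.6×10⁻⁴ cm = 0.5710 cm³
m(Co) = 0.5710 × 8.90 = 5.082 g
n(Co) = 5.082 / 58.93 = 0.08624 mol; n(e⁻) = 2 × 0.08624 = 0.1725 mol
Q = 0.1725 × 96485 = 16640 C
t = 16640 / 0.892 = 18650 s = 5.18 h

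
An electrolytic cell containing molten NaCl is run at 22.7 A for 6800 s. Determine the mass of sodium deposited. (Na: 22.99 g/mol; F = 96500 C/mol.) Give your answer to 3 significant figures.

Q = 22.7 A × 6800 s = 1.544×10^5 C
n(e⁻) = Q/F = 1.544×10^5/96500 = 1.600 mol
Na⁺ + e⁻ → Na, so n(Na) = 1.600 mol
m = 1.600 × 22.99 = 36.8 g

36.8 g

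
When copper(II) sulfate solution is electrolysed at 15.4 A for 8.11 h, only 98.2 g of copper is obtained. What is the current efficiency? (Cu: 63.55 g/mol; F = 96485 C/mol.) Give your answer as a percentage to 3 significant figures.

66.3%

Q = 15.4 × 29196 = 4.496×10^5 C
n(e⁻) = 4.496×10^5 / 96485 = 4.660 mol
Cu²⁺ + 2e⁻ → Cu, so theoretical n(Cu) = 2.330 mol → 148.1 g
Efficiency = 98.2 / 148.1 = 0.6631 = 66.3%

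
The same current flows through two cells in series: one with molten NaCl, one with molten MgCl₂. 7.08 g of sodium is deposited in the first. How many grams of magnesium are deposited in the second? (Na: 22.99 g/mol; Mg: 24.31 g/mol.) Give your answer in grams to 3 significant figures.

3.74 g

n(Na) = 7.08 / 22.99 = 0.3080 mol
Na⁺ + e⁻ → Na, so n(e⁻) = 0.3080 mol
Since the cells are in series, n(e⁻) in the Mg cell is also 0.3080 mol.
Mg²⁺ + 2e⁻ → Mg, so n(Mg) = 0.3080 / 2 = 0.1540 mol
m(Mg) = 0.1540 × 24.31 = 3.74 g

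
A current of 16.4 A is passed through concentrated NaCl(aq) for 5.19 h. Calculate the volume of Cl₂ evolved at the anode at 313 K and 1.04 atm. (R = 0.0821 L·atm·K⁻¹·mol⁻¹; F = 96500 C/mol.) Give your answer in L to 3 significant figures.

Q = It = 16.4 × 18684 = 3.064×10^5 C
n(e⁻) = 3.064×10^5 / 96500 = 3.175 mol
2Cl⁻ → Cl₂ + 2e⁻, so n(Cl₂) = 3.175 / 2 = 1.588 mol
V = nRT/P = 1.588 × 0.0821 × 313 / 1.04 = 39.24 L

39.2 L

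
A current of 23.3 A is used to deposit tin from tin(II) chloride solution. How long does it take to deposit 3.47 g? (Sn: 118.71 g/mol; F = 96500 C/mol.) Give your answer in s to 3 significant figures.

242 s

n(Sn) = 3.47 / 118.71 = 0.02923 mol
Sn²⁺ + 2e⁻ → Sn, so n(e⁻) = 2 × 0.02923 = 0.05846 mol
Q = 0.05846 × 96500 = 5641 C
t = Q / I = 5641 / 23.3 = 242.1 s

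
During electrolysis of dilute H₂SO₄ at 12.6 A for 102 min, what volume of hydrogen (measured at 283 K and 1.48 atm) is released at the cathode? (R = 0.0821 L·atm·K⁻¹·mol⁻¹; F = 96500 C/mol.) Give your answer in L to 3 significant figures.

6.27 L

Q = It = 12.6 × 6120 = 77110 C
Moles of electrons = 77110 / 96500 = 0.7991 mol
2H⁺ + 2e⁻ → H₂, so n(H₂) = 0.7991 / 2 = 0.3996 mol
V = nRT/P = 0.3996 × 0.0821 × 283 / 1.48 = 6.273 L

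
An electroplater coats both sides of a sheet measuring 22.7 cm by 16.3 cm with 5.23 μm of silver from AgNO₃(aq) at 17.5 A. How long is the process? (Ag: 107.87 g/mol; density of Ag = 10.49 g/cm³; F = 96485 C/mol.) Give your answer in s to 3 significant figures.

Plated area = 2 × 22.7 × 16.3 = 740.0 cm²
Volume = 740.0 × 5.23×10⁻⁴ cm = 0.3870 cm³
m(Ag) = 0.3870 × 10.49 = 4.060 g
n(Ag) = 4.060 / 107.87 = 0.03764 mol; n(e⁻) = 0.03764 mol
Q = 0.03764 × 96485 = 3632 C
t = 3632 / 17.5 = 207.5 s

208 s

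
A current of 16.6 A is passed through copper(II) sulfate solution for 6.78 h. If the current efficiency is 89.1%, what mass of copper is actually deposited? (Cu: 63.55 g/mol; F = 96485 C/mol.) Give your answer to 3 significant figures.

Q = 16.6 × 24408 = 4.052×10^5 C
n(e⁻) = 4.052×10^5 / 96485 = 4.200 mol
Cu²⁺ + 2e⁻ → Cu, so theoretical m(Cu) = 2.100 × 63.55 = 133.5 g
Actual mass = 89.1% × 133.5 = 119 g

119 g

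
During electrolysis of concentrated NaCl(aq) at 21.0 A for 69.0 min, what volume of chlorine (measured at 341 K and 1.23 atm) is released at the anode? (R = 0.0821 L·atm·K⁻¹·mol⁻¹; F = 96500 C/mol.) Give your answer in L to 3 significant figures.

10.3 L

Charge passed = 21.0 × 4140 = 86940 C
Moles of electrons = 86940 / 96500 = 0.9009 mol
2Cl⁻ → Cl₂ + 2e⁻, so n(Cl₂) = 0.9009 / 2 = 0.4505 mol
V = nRT/P = 0.4505 × 0.0821 × 341 / 1.23 = 10.25 L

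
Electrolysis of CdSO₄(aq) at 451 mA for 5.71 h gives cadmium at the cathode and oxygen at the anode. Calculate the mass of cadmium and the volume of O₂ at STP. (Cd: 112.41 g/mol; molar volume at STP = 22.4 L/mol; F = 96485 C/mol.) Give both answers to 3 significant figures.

5.40 g Cd; 0.538 L O₂

Q = 0.451 × 20556 = 9271 C; n(e⁻) = 9271 / 96485 = 0.09609 mol
Cathode: Cd²⁺ + 2e⁻ → Cd → n(Cd) = 0.09609/2 = 0.04805 mol → 5.40 g
Anode: 2H₂O → O₂ + 4H⁺ + 4e⁻ → n(O₂) = 0.09609/4 = 0.02402 mol → 0.538 L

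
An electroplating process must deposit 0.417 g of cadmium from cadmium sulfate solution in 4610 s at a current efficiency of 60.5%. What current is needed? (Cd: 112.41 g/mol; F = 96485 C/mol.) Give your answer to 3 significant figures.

n(Cd) = 0.417 / 112.41 = 0.003710 mol
Cd²⁺ + 2e⁻ → Cd, so n(e⁻) = 2 × 0.003710 = 0.007420 mol
Q = 0.007420 × 96485 / 0.605 = 1183 C
I = Q / t = 1183 / 4610 s = 0.257 A

0.257 A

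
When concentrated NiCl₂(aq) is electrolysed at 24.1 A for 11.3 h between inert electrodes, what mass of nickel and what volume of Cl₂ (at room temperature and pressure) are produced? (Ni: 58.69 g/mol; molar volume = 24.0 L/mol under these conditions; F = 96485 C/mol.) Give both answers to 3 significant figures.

298 g Ni; 122 L Cl₂

Q = 24.1 × 40680 = 9.804×10^5 C; n(e⁻) = 9.804×10^5 / 96485 = 10.16 mol
Cathode: Ni²⁺ + 2e⁻ → Ni → n(Ni) = 10.16/2 = 5.080 mol → 298 g
Anode: 2Cl⁻ → Cl₂ + 2e⁻ → n(Cl₂) = 10.16/2 = 5.080 mol → 122 L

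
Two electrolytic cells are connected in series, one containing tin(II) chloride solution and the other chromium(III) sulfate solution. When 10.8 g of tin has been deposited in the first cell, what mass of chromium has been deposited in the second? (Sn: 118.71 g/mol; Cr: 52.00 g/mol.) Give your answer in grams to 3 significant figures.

n(Sn) = 10.8 / 118.71 = 0.09098 mol
Sn²⁺ + 2e⁻ → Sn, so n(e⁻) = 2 × 0.09098 = 0.1820 mol
The cells are in series, so the same charge (and hence the same n(e⁻) = 0.1820 mol) passes through both.
Cr³⁺ + 3e⁻ → Cr, so n(Cr) = 0.1820 / 3 = 0.06067 mol
m(Cr) = 0.06067 × 52.00 = 3.15 g

3.15 g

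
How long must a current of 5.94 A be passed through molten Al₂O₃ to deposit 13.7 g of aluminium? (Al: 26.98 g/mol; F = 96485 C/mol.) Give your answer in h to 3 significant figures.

6.87 h

n(Al) = 13.7 / 26.98 = 0.5078 mol
Al³⁺ + 3e⁻ → Al, so n(e⁻) = 3 × 0.5078 = 1.523 mol
Q = 1.523 × 96485 = 1.469×10^5 C
t = Q / I = 1.469×10^5 / 5.94 = 24730 s = 6.87 h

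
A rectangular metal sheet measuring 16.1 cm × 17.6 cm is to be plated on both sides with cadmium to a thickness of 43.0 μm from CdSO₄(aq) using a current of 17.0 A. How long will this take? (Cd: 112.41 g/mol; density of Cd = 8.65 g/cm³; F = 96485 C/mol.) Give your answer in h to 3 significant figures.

Plated area = 2 × 16.1 × 17.6 = 566.7 cm²
Volume = 566.7 × 43.0×10⁻⁴ cm = 2.437 cm³
m(Cd) = 2.437 × 8.65 = 21.08 g
n(Cd) = 21.08 / 112.41 = 0.1875 mol; n(e⁻) = 2 × 0.1875 = 0.3750 mol
Q = 0.3750 × 96485 = 36180 C
t = 36180 / 17.0 = 2128 s = 0.591 h

0.591 h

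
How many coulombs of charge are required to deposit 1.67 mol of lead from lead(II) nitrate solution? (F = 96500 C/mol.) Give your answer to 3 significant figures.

3.22×10^5 C

Pb²⁺ + 2e⁻ → Pb, so n(e⁻) = 2 × 1.67 = 3.340 mol
Q = 3.340 × 96500 = 3.223×10^5 C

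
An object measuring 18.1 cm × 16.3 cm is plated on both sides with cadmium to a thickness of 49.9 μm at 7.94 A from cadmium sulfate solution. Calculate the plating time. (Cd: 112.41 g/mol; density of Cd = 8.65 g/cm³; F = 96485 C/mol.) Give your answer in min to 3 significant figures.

Plated area = 2 × 18.1 × 16.3 = 590.1 cm²
Volume = 590.1 × 49.9×10⁻⁴ cm = 2.945 cm³
m(Cd) = 2.945 × 8.65 = 25.47 g
n(Cd) = 25.47 / 112.41 = 0.2266 mol; n(e⁻) = 2 × 0.2266 = 0.4532 mol
Q = 0.4532 × 96485 = 43730 C
t = 43730 / 7.94 = 5508 s = 91.8 min

91.8 min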